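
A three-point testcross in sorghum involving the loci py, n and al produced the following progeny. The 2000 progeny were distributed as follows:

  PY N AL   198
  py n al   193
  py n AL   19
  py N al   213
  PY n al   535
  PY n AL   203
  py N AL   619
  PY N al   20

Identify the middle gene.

The two most frequent reciprocal classes, PY n al and py N AL, are the parental types, so the F1 was PY n al / py N AL.
The two rarest classes, PY N al and py n AL, are the double crossovers. Comparing them with the parentals, only the n allele has switched, so n is the middle locus and the order is al – n – py.

n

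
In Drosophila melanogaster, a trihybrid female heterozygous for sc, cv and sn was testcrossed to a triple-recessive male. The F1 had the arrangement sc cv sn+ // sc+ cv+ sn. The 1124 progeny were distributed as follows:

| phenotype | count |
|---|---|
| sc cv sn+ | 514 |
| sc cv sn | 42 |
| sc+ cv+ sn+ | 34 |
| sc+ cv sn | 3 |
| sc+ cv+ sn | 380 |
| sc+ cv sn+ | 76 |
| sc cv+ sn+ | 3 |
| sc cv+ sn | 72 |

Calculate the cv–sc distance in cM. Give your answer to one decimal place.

13.7 cM

The two rarest classes, sc cv+ sn+ and sc+ cv sn, are the double crossovers. Comparing them with the parentals, only the cv allele has switched, so cv is the middle locus and the order is sn – cv – sc.
Crossovers in the cv–sc interval produce the single-crossover classes sc+ cv sn+ and sc cv+ sn (76 + 72 = 148) plus the double crossovers (6).
RF(cv–sc) = (148 + 6) / 1124 = 154/1124 = 0.1370 → 13.7 cM.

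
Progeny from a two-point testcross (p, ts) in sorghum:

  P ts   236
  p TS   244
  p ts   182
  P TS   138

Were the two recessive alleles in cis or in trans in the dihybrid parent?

The two most frequent classes are P ts (236) and p TS (244); these are the parental (non-recombinant) types.
So the F1 carried P ts on one chromosome and p TS on the other — the recessive alleles are on opposite chromosomes (trans / repulsion).

trans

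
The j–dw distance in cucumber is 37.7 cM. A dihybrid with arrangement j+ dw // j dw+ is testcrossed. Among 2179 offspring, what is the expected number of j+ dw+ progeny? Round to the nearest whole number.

A map distance of 37.7 cM corresponds to a recombination frequency of 0.377.
The F1 is j+ dw / j dw+, so j+ dw+ is a recombinant gamete class with expected frequency r/2 = 0.377/2 = 0.1885.
Expected number = 0.1885 × 2179 = 410.74 ≈ 411.

411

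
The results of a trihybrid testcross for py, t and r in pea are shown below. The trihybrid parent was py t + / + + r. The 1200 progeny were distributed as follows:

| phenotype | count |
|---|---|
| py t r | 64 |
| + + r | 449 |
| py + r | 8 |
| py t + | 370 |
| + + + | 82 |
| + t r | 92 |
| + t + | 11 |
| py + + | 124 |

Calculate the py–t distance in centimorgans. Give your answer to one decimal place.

The two rarest classes, + t + and py + r, are the double crossovers. Comparing them with the parentals, only the py allele has switched, so py is the middle locus and the order is t – py – r.
Crossovers in the t–py interval produce the single-crossover classes py + + and + t r (124 + 92 = 216) plus the double crossovers (19).
RF(t–py) = (216 + 19) / 1200 = 235/1200 = 0.1958 → 19.6 centimorgans.

19.6 centimorgans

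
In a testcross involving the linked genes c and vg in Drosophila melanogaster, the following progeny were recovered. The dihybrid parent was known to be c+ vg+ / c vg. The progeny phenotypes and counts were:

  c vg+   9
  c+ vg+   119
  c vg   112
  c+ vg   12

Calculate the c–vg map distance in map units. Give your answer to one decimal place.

The recombinant classes are c+ vg and c vg+: 12 + 9 = 21.
Recombination frequency = 21/252 = 0.0833 ≈ 8.3%, i.e. 8.3 map units.

8.3 map units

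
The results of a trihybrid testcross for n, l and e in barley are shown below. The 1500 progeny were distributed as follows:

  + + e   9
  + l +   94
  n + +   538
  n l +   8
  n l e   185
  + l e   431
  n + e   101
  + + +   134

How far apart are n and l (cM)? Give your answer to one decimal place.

The two most frequent reciprocal classes, + l e and n + +, are the parental types, so the F1 was + l e / n + +.
The two rarest classes, + + e and n l +, are the double crossovers. Comparing them with the parentals, only the l allele has switched, so l is the middle locus and the order is e – l – n.
Crossovers in the l–n interval produce the single-crossover classes n l e and + + + (185 + 134 = 319) plus the double crossovers (17).
RF(l–n) = (319 + 17) / 1500 = 336/1500 = 0.2240 → 22.4 cM.

22.4 cM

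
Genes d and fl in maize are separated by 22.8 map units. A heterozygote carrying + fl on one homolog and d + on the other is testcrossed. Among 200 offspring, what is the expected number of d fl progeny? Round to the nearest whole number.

A map distance of 22.8 map units corresponds to a recombination frequency of 0.228.
The F1 is + fl / d +, so d fl is a recombinant gamete class with expected frequency r/2 = 0.228/2 = 0.1140.
Expected number = 0.1140 × 200 = 22.80 ≈ 23.

23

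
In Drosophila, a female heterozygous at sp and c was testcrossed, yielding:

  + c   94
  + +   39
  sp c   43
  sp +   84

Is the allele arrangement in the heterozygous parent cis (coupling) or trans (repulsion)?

The two most frequent classes are + c (94) and sp + (84); these are the parental (non-recombinant) types.
So the F1 carried + c on one chromosome and sp + on the other — the recessive alleles are on opposite chromosomes (trans / repulsion).

trans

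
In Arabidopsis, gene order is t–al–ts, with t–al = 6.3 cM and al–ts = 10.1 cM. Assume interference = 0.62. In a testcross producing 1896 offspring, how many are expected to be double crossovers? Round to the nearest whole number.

5

Map distances give recombination frequencies of 0.063 and 0.101 for the two intervals.
With interference 0.62 (so coincidence = 0.38), expected double-crossover frequency = 0.063 × 0.101 × 0.38 = 0.00242.
Expected number = 0.00242 × 1896 = 4.58 ≈ 5.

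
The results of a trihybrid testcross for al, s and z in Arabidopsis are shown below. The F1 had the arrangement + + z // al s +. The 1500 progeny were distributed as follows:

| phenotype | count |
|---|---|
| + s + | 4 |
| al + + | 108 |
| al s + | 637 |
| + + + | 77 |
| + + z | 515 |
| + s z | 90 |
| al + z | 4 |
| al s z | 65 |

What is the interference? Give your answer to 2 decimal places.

The two rarest classes, al + z and + s +, are the double crossovers. Comparing them with the parentals, only the al allele has switched, so al is the middle locus and the order is s – al – z.
s–al: (198 + 8)/1500 = 0.1373; al–z: (142 + 8)/1500 = 0.1000.
Expected DCO frequency = 0.1373 × 0.1000 ≈ 0.01373; observed = 8/1500 ≈ 0.00533.
Coefficient of coincidence = 0.00533/0.01373 ≈ 0.39; interference = 1 − 0.39 = 0.61.

0.61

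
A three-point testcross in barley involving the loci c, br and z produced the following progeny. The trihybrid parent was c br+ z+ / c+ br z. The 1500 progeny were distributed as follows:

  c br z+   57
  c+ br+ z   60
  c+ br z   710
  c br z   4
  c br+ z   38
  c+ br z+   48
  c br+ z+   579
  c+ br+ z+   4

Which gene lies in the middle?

c

The two rarest classes, c+ br+ z+ and c br z, are the double crossovers. Comparing them with the parentals, only the c allele has switched, so c is the middle locus and the order is z – c – br.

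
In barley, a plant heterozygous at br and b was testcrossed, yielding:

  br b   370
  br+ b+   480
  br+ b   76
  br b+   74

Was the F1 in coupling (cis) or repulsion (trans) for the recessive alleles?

The two most frequent classes are br+ b+ (480) and br b (370); these are the parental (non-recombinant) types.
So the F1 carried br+ b+ on one chromosome and br b on the other — the recessive alleles are on the same chromosome (cis / coupling).

cis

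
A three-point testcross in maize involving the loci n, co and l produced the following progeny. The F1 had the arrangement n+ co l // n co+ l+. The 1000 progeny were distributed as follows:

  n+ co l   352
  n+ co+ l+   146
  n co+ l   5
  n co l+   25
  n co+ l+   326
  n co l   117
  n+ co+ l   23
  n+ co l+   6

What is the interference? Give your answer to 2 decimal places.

0.32

The two rarest classes, n+ co l+ and n co+ l, are the double crossovers. Comparing them with the parentals, only the l allele has switched, so l is the middle locus and the order is n – l – co.
n–l: (263 + 11)/1000 = 0.2740; l–co: (48 + 11)/1000 = 0.0590.
Expected DCO frequency = 0.2740 × 0.0590 ≈ 0.01617; observed = 11/1000 ≈ 0.01100.
Coefficient of coincidence = 0.01100/0.01617 ≈ 0.68; interference = 1 − 0.68 = 0.32.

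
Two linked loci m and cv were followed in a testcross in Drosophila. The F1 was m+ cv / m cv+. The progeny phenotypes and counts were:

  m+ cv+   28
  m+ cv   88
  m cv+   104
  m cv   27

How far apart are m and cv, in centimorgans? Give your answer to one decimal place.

The recombinant classes are m+ cv+ and m cv: 28 + 27 = 55.
Recombination frequency = 55/247 = 0.2227 ≈ 22.3%, i.e. 22.3 centimorgans.

22.3 centimorgans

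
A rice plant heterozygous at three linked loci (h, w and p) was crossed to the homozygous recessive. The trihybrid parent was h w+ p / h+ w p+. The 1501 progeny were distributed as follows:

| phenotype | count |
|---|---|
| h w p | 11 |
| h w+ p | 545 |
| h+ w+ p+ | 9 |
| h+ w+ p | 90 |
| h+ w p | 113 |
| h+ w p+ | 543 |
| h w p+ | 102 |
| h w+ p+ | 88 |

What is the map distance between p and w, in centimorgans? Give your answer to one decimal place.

14.7 centimorgans

The two rarest classes, h w p and h+ w+ p+, are the double crossovers. Comparing them with the parentals, only the w allele has switched, so w is the middle locus and the order is p – w – h.
Crossovers in the p–w interval produce the single-crossover classes h w+ p+ and h+ w p (88 + 113 = 201) plus the double crossovers (20).
RF(p–w) = (201 + 20) / 1501 = 221/1501 = 0.1472 → 14.7 centimorgans.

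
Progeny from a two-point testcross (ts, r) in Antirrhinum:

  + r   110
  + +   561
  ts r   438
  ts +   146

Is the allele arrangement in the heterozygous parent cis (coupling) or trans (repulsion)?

The two most frequent classes are + + (561) and ts r (438); these are the parental (non-recombinant) types.
So the F1 carried + + on one chromosome and ts r on the other — the recessive alleles are on the same chromosome (cis / coupling).

cis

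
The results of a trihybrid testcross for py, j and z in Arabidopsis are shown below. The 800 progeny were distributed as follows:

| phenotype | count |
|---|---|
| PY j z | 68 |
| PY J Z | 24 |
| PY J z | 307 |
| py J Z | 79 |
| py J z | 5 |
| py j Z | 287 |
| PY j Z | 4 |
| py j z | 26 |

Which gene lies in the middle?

The two most frequent reciprocal classes, py j Z and PY J z, are the parental types, so the F1 was py j Z / PY J z.
The two rarest classes, PY j Z and py J z, are the double crossovers. Comparing them with the parentals, only the py allele has switched, so py is the middle locus and the order is j – py – z.

py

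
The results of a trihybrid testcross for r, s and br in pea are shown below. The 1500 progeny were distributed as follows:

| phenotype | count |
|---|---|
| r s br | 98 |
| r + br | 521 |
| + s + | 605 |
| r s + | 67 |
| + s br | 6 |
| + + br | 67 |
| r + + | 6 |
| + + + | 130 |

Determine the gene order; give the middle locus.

The two most frequent reciprocal classes, r + br and + s +, are the parental types, so the F1 was r + br / + s +.
The two rarest classes, r + + and + s br, are the double crossovers. Comparing them with the parentals, only the br allele has switched, so br is the middle locus and the order is s – br – r.

br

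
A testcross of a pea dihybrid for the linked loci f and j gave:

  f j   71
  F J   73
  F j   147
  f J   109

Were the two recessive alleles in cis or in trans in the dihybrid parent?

The two most frequent classes are F j (147) and f J (109); these are the parental (non-recombinant) types.
So the F1 carried F j on one chromosome and f J on the other — the recessive alleles are on opposite chromosomes (trans / repulsion).

trans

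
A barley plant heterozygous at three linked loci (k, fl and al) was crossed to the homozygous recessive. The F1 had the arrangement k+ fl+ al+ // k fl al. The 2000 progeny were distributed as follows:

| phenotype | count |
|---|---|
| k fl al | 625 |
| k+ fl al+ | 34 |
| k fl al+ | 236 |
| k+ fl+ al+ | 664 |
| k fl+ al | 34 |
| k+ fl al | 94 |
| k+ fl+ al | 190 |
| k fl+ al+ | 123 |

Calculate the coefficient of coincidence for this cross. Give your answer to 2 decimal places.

0.97

The two rarest classes, k+ fl al+ and k fl+ al, are the double crossovers. Comparing them with the parentals, only the fl allele has switched, so fl is the middle locus and the order is k – fl – al.
k–fl: (217 + 68)/2000 = 0.1425; fl–al: (426 + 68)/2000 = 0.2470.
Expected DCO frequency = 0.1425 × 0.2470 ≈ 0.03520; observed = 68/2000 ≈ 0.03400.
Coefficient of coincidence = 0.03400/0.03520 ≈ 0.97.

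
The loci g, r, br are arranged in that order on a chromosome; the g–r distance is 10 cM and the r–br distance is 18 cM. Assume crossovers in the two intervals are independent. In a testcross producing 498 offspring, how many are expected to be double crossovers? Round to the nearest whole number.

9

Map distances give recombination frequencies of 0.100 and 0.180 for the two intervals.
With no interference, expected double-crossover frequency = 0.100 × 0.180 = 0.01800.
Expected number = 0.01800 × 498 = 8.96 ≈ 9.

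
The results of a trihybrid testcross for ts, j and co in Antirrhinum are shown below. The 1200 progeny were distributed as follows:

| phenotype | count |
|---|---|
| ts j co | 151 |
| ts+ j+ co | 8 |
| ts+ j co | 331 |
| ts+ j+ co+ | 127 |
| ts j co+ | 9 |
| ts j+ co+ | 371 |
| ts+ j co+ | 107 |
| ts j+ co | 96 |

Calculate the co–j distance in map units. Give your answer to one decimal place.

The two most frequent reciprocal classes, ts j+ co+ and ts+ j co, are the parental types, so the F1 was ts j+ co+ / ts+ j co.
The two rarest classes, ts j co+ and ts+ j+ co, are the double crossovers. Comparing them with the parentals, only the j allele has switched, so j is the middle locus and the order is co – j – ts.
Crossovers in the co–j interval produce the single-crossover classes ts j+ co and ts+ j co+ (96 + 107 = 203) plus the double crossovers (17).
RF(co–j) = (203 + 17) / 1200 = 220/1200 = 0.1833 → 18.3 map units.

18.3 map units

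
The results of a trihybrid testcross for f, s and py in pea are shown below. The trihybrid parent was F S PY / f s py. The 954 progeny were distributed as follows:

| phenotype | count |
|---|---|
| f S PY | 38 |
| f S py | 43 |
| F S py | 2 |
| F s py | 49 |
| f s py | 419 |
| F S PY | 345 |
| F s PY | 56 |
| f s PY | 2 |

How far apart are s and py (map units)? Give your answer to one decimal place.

The two rarest classes, F S py and f s PY, are the double crossovers. Comparing them with the parentals, only the py allele has switched, so py is the middle locus and the order is f – py – s.
Crossovers in the py–s interval produce the single-crossover classes F s PY and f S py (56 + 43 = 99) plus the double crossovers (4).
RF(py–s) = (99 + 4) / 954 = 103/954 = 0.1080 → 10.8 map units.

10.8 map units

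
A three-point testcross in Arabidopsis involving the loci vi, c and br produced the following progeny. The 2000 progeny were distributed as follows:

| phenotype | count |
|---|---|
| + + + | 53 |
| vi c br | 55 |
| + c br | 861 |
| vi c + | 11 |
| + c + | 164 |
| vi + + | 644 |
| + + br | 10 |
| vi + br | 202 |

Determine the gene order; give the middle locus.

c

The two most frequent reciprocal classes, vi + + and + c br, are the parental types, so the F1 was vi + + / + c br.
The two rarest classes, vi c + and + + br, are the double crossovers. Comparing them with the parentals, only the c allele has switched, so c is the middle locus and the order is br – c – vi.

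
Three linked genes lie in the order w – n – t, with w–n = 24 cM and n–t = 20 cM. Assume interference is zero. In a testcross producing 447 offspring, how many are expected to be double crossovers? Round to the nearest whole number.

Map distances give recombination frequencies of 0.240 and 0.200 for the two intervals.
With no interference, expected double-crossover frequency = 0.240 × 0.200 = 0.04800.
Expected number = 0.04800 × 447 = 21.46 ≈ 21.

21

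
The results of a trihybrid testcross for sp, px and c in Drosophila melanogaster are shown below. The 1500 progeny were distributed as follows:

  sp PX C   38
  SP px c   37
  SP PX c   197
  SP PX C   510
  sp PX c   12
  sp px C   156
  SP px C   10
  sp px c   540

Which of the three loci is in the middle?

px

The two most frequent reciprocal classes, sp px c and SP PX C, are the parental types, so the F1 was sp px c / SP PX C.
The two rarest classes, sp PX c and SP px C, are the double crossovers. Comparing them with the parentals, only the px allele has switched, so px is the middle locus and the order is c – px – sp.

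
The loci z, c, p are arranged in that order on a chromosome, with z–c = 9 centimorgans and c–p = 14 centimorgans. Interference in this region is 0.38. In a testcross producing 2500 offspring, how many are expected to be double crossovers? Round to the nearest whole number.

20

Map distances give recombination frequencies of 0.090 and 0.140 for the two intervals.
With interference 0.38 (so coincidence = 0.62), expected double-crossover frequency = 0.090 × 0.140 × 0.62 = 0.00781.
Expected number = 0.00781 × 2500 = 19.53 ≈ 20.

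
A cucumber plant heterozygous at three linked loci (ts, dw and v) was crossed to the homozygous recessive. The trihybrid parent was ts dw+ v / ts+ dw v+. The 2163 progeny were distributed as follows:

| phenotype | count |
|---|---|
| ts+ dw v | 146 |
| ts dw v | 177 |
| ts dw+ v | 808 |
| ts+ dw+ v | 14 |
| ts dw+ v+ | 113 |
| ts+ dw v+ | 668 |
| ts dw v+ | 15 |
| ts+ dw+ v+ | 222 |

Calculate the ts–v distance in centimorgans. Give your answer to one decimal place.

13.3 centimorgans

The two rarest classes, ts+ dw+ v and ts dw v+, are the double crossovers. Comparing them with the parentals, only the ts allele has switched, so ts is the middle locus and the order is dw – ts – v.
Crossovers in the ts–v interval produce the single-crossover classes ts dw+ v+ and ts+ dw v (113 + 146 = 259) plus the double crossovers (29).
RF(ts–v) = (259 + 29) / 2163 = 288/2163 = 0.1331 → 13.3 centimorgans.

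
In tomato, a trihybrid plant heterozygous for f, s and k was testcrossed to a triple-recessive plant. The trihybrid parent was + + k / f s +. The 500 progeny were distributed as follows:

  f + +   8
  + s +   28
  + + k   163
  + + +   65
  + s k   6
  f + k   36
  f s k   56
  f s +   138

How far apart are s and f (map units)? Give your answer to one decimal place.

15.6 map units

The two rarest classes, + s k and f + +, are the double crossovers. Comparing them with the parentals, only the s allele has switched, so s is the middle locus and the order is k – s – f.
Crossovers in the s–f interval produce the single-crossover classes f + k and + s + (36 + 28 = 64) plus the double crossovers (14).
RF(s–f) = (64 + 14) / 500 = 78/500 = 0.1560 → 15.6 map units.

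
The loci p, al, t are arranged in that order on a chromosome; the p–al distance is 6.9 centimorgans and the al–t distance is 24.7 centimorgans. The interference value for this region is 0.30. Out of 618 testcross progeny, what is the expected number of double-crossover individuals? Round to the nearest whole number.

7

Map distances give recombination frequencies of 0.069 and 0.247 for the two intervals.
With interference 0.30 (so coincidence = 0.70), expected double-crossover frequency = 0.069 × 0.247 × 0.70 = 0.01193.
Expected number = 0.01193 × 618 = 7.37 ≈ 7.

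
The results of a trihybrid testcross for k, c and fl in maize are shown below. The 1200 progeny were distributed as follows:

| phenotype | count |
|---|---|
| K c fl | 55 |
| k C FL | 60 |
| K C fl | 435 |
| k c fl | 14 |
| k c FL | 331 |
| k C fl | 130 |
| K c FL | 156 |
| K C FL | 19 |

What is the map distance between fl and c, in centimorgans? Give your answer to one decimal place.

The two most frequent reciprocal classes, K C fl and k c FL, are the parental types, so the F1 was K C fl / k c FL.
The two rarest classes, K C FL and k c fl, are the double crossovers. Comparing them with the parentals, only the fl allele has switched, so fl is the middle locus and the order is k – fl – c.
Crossovers in the fl–c interval produce the single-crossover classes K c fl and k C FL (55 + 60 = 115) plus the double crossovers (33).
RF(fl–c) = (115 + 33) / 1200 = 148/1200 = 0.1233 → 12.3 centimorgans.

12.3 centimorgans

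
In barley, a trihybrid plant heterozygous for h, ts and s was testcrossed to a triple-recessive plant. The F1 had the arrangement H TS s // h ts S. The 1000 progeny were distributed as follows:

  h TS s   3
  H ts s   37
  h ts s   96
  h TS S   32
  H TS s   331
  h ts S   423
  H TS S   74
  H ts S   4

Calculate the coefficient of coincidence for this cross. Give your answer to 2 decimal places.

0.52

The two rarest classes, h TS s and H ts S, are the double crossovers. Comparing them with the parentals, only the h allele has switched, so h is the middle locus and the order is ts – h – s.
ts–h: (69 + 7)/1000 = 0.0760; h–s: (170 + 7)/1000 = 0.1770.
Expected DCO frequency = 0.0760 × 0.1770 ≈ 0.01345; observed = 7/1000 ≈ 0.00700.
Coefficient of coincidence = 0.00700/0.01345 ≈ 0.52.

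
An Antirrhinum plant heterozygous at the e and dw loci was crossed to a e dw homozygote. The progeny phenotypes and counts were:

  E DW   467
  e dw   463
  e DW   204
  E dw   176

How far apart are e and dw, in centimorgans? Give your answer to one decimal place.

The two most frequent classes, E DW (467) and e dw (463), are the parental types, so the F1 was E DW / e dw.
The recombinant classes are E dw and e DW: 176 + 204 = 380.
Recombination frequency = 380/1310 = 0.2901 ≈ 29.0%, i.e. 29.0 centimorgans.

29.0 centimorgans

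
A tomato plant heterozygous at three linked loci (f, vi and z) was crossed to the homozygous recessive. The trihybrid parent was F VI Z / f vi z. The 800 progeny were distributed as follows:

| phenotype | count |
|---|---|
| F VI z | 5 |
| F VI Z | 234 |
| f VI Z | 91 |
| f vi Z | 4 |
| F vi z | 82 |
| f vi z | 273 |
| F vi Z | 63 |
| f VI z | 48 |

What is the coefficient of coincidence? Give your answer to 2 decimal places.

0.33

The two rarest classes, F VI z and f vi Z, are the double crossovers. Comparing them with the parentals, only the z allele has switched, so z is the middle locus and the order is vi – z – f.
vi–z: (111 + 9)/800 = 0.1500; z–f: (173 + 9)/800 = 0.2275.
Expected DCO frequency = 0.1500 × 0.2275 ≈ 0.03413; observed = 9/800 ≈ 0.01125.
Coefficient of coincidence = 0.01125/0.03413 ≈ 0.33.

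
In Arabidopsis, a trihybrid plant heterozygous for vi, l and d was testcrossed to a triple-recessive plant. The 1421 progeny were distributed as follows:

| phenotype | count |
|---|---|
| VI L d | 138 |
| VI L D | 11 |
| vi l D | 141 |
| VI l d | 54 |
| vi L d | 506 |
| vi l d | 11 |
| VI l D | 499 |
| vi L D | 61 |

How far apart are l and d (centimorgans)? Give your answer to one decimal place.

The two most frequent reciprocal classes, VI l D and vi L d, are the parental types, so the F1 was VI l D / vi L d.
The two rarest classes, VI L D and vi l d, are the double crossovers. Comparing them with the parentals, only the l allele has switched, so l is the middle locus and the order is d – l – vi.
Crossovers in the d–l interval produce the single-crossover classes VI l d and vi L D (54 + 61 = 115) plus the double crossovers (22).
RF(d–l) = (115 + 22) / 1421 = 137/1421 = 0.0964 → 9.6 centimorgans.

9.6 centimorgans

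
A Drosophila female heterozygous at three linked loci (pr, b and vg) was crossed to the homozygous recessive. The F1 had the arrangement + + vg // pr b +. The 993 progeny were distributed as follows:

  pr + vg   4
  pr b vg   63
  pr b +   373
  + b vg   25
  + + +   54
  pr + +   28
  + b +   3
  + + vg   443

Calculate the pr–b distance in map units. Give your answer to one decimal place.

6.0 map units

The two rarest classes, pr + vg and + b +, are the double crossovers. Comparing them with the parentals, only the pr allele has switched, so pr is the middle locus and the order is vg – pr – b.
Crossovers in the pr–b interval produce the single-crossover classes + b vg and pr + + (25 + 28 = 53) plus the double crossovers (7).
RF(pr–b) = (53 + 7) / 993 = 60/993 = 0.0604 → 6.0 map units.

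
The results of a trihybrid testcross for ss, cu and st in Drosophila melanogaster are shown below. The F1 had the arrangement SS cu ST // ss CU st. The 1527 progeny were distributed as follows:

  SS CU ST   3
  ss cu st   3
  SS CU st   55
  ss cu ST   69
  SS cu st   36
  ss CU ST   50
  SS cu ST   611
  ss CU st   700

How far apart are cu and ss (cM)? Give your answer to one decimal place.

The two rarest classes, SS CU ST and ss cu st, are the double crossovers. Comparing them with the parentals, only the cu allele has switched, so cu is the middle locus and the order is ss – cu – st.
Crossovers in the ss–cu interval produce the single-crossover classes ss cu ST and SS CU st (69 + 55 = 124) plus the double crossovers (6).
RF(ss–cu) = (124 + 6) / 1527 = 130/1527 = 0.0851 → 8.5 cM.

8.5 cM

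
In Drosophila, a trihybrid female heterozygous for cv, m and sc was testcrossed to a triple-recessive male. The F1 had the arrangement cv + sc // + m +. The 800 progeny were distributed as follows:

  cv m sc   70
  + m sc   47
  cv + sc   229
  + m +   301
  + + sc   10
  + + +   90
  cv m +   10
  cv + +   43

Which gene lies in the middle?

cv

The two rarest classes, + + sc and cv m +, are the double crossovers. Comparing them with the parentals, only the cv allele has switched, so cv is the middle locus and the order is m – cv – sc.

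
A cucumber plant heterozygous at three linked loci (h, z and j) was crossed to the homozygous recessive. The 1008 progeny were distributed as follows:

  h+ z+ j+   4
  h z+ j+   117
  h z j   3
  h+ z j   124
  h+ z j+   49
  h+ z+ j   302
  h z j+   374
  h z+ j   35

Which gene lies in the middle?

j

The two most frequent reciprocal classes, h+ z+ j and h z j+, are the parental types, so the F1 was h+ z+ j / h z j+.
The two rarest classes, h+ z+ j+ and h z j, are the double crossovers. Comparing them with the parentals, only the j allele has switched, so j is the middle locus and the order is h – j – z.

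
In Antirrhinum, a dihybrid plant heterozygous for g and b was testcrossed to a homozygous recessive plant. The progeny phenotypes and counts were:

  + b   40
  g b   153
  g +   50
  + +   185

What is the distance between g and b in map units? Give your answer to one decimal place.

21.0 map units

The two most frequent classes, + + (185) and g b (153), are the parental types, so the F1 was + + / g b.
The recombinant classes are + b and g +: 40 + 50 = 90.
Recombination frequency = 90/428 = 0.2103 ≈ 21.0%, i.e. 21.0 map units.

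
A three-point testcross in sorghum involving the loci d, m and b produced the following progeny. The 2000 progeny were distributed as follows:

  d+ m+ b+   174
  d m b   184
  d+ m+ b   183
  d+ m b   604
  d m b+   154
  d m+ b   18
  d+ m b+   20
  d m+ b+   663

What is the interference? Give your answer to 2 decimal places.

0.49

The two most frequent reciprocal classes, d m+ b+ and d+ m b, are the parental types, so the F1 was d m+ b+ / d+ m b.
The two rarest classes, d m+ b and d+ m b+, are the double crossovers. Comparing them with the parentals, only the b allele has switched, so b is the middle locus and the order is m – b – d.
m–b: (337 + 38)/2000 = 0.1875; b–d: (358 + 38)/2000 = 0.1980.
Expected DCO frequency = 0.1875 × 0.1980 ≈ 0.03713; observed = 38/2000 ≈ 0.01900.
Coefficient of coincidence = 0.01900/0.03713 ≈ 0.51; interference = 1 − 0.51 = 0.49.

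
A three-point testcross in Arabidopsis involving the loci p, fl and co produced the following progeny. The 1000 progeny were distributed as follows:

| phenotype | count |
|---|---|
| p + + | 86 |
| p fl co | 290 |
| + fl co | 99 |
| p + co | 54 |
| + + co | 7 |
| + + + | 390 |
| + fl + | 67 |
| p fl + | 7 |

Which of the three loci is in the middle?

co

The two most frequent reciprocal classes, p fl co and + + +, are the parental types, so the F1 was p fl co / + + +.
The two rarest classes, p fl + and + + co, are the double crossovers. Comparing them with the parentals, only the co allele has switched, so co is the middle locus and the order is fl – co – p.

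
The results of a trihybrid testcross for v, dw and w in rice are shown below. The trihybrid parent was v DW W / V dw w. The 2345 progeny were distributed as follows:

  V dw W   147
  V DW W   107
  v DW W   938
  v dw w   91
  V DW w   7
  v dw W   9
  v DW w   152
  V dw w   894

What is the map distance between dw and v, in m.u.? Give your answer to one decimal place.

The two rarest classes, v dw W and V DW w, are the double crossovers. Comparing them with the parentals, only the dw allele has switched, so dw is the middle locus and the order is v – dw – w.
Crossovers in the v–dw interval produce the single-crossover classes V DW W and v dw w (107 + 91 = 198) plus the double crossovers (16).
RF(v–dw) = (198 + 16) / 2345 = 214/2345 = 0.0913 → 9.1 m.u.

9.1 m.u.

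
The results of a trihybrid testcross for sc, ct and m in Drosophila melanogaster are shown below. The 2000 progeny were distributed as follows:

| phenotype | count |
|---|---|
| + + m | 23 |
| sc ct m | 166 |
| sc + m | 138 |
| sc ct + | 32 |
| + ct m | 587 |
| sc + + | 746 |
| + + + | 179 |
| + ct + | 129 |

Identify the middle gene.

The two most frequent reciprocal classes, sc + + and + ct m, are the parental types, so the F1 was sc + + / + ct m.
The two rarest classes, sc ct + and + + m, are the double crossovers. Comparing them with the parentals, only the ct allele has switched, so ct is the middle locus and the order is sc – ct – m.

ct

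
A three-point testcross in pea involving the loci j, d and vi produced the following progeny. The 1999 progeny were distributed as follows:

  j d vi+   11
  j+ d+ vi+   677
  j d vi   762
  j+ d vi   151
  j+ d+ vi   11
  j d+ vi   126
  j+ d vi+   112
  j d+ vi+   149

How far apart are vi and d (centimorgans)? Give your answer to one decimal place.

The two most frequent reciprocal classes, j+ d+ vi+ and j d vi, are the parental types, so the F1 was j+ d+ vi+ / j d vi.
The two rarest classes, j+ d+ vi and j d vi+, are the double crossovers. Comparing them with the parentals, only the vi allele has switched, so vi is the middle locus and the order is d – vi – j.
Crossovers in the d–vi interval produce the single-crossover classes j+ d vi+ and j d+ vi (112 + 126 = 238) plus the double crossovers (22).
RF(d–vi) = (238 + 22) / 1999 = 260/1999 = 0.1301 → 13.0 centimorgans.

13.0 centimorgans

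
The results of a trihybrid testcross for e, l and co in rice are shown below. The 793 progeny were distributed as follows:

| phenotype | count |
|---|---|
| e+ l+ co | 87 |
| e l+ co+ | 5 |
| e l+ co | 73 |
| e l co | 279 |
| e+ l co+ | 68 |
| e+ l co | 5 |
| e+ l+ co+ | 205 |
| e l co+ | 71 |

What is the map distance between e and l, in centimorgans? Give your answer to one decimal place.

19.0 centimorgans

The two most frequent reciprocal classes, e l co and e+ l+ co+, are the parental types, so the F1 was e l co / e+ l+ co+.
The two rarest classes, e+ l co and e l+ co+, are the double crossovers. Comparing them with the parentals, only the e allele has switched, so e is the middle locus and the order is co – e – l.
Crossovers in the e–l interval produce the single-crossover classes e l+ co and e+ l co+ (73 + 68 = 141) plus the double crossovers (10).
RF(e–l) = (141 + 10) / 793 = 151/793 = 0.1904 → 19.0 centimorgans.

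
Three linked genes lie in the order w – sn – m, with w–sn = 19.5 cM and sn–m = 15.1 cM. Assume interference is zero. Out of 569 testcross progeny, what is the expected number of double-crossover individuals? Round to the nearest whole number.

Map distances give recombination frequencies of 0.195 and 0.151 for the two intervals.
With no interference, expected double-crossover frequency = 0.195 × 0.151 = 0.02944.
Expected number = 0.02944 × 569 = 16.75 ≈ 17.

17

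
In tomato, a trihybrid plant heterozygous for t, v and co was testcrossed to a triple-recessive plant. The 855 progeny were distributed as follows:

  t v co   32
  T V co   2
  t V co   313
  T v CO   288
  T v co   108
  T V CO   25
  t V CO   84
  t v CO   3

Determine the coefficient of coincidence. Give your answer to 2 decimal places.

0.35

The two most frequent reciprocal classes, t V co and T v CO, are the parental types, so the F1 was t V co / T v CO.
The two rarest classes, T V co and t v CO, are the double crossovers. Comparing them with the parentals, only the t allele has switched, so t is the middle locus and the order is co – t – v.
co–t: (192 + 5)/855 = 0.2304; t–v: (57 + 5)/855 = 0.0725.
Expected DCO frequency = 0.2304 × 0.0725 ≈ 0.01670; observed = 5/855 ≈ 0.00585.
Coefficient of coincidence = 0.00585/0.01670 ≈ 0.35.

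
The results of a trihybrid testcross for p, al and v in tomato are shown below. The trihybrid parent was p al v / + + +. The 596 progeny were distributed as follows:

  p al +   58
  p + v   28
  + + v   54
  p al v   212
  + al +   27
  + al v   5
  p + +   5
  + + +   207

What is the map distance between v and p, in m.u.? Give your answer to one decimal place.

20.5 m.u.

The two rarest classes, + al v and p + +, are the double crossovers. Comparing them with the parentals, only the p allele has switched, so p is the middle locus and the order is v – p – al.
Crossovers in the v–p interval produce the single-crossover classes p al + and + + v (58 + 54 = 112) plus the double crossovers (10).
RF(v–p) = (112 + 10) / 596 = 122/596 = 0.2047 → 20.5 m.u.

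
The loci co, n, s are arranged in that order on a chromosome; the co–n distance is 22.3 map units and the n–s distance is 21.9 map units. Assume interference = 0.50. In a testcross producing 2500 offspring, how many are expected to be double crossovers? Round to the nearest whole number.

61

Map distances give recombination frequencies of 0.223 and 0.219 for the two intervals.
With interference 0.50 (so coincidence = 0.50), expected double-crossover frequency = 0.223 × 0.219 × 0.50 = 0.02442.
Expected number = 0.02442 × 2500 = 61.05 ≈ 61.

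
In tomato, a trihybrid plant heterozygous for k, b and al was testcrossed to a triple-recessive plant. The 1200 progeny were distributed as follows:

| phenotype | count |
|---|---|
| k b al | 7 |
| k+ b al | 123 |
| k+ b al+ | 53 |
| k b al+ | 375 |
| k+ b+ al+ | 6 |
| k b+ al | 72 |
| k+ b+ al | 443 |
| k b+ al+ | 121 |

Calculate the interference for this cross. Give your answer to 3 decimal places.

The two most frequent reciprocal classes, k b al+ and k+ b+ al, are the parental types, so the F1 was k b al+ / k+ b+ al.
The two rarest classes, k b al and k+ b+ al+, are the double crossovers. Comparing them with the parentals, only the al allele has switched, so al is the middle locus and the order is k – al – b.
k–al: (125 + 13)/1200 = 0.1150; al–b: (244 + 13)/1200 = 0.2142.
Expected DCO frequency = 0.1150 × 0.2142 ≈ 0.02463; observed = 13/1200 ≈ 0.01083.
Coefficient of coincidence = 0.01083/0.02463 ≈ 0.440; interference = 1 − 0.440 = 0.560.

0.560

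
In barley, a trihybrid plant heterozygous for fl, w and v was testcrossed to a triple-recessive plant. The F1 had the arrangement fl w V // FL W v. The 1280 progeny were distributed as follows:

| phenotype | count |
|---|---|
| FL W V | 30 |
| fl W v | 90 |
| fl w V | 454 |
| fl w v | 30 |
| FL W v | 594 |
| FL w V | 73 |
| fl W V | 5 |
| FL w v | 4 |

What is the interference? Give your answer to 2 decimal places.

0.03

The two rarest classes, fl W V and FL w v, are the double crossovers. Comparing them with the parentals, only the w allele has switched, so w is the middle locus and the order is fl – w – v.
fl–w: (163 + 9)/1280 = 0.1344; w–v: (60 + 9)/1280 = 0.0539.
Expected DCO frequency = 0.1344 × 0.0539 ≈ 0.00724; observed = 9/1280 ≈ 0.00703.
Coefficient of coincidence = 0.00703/0.00724 ≈ 0.97; interference = 1 − 0.97 = 0.03.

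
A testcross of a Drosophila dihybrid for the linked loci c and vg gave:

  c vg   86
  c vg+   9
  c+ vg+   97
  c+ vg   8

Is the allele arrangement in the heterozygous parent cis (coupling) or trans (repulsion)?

The two most frequent classes are c+ vg+ (97) and c vg (86); these are the parental (non-recombinant) types.
So the F1 carried c+ vg+ on one chromosome and c vg on the other — the recessive alleles are on the same chromosome (cis / coupling).

cis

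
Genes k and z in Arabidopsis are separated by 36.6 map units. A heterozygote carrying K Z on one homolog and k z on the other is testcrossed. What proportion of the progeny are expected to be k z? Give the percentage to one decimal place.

31.7%

A map distance of 36.6 map units corresponds to a recombination frequency of 0.366.
The F1 is K Z / k z, so k z is a parental gamete class with expected frequency (1 − r)/2 = 0.634/2 = 0.3170.
That is 0.3170 = 31.7% of the progeny.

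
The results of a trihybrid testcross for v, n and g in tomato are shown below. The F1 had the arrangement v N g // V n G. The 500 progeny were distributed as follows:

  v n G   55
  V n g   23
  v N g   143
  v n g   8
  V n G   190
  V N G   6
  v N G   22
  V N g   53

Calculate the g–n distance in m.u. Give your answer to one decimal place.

11.8 m.u.

The two rarest classes, v n g and V N G, are the double crossovers. Comparing them with the parentals, only the n allele has switched, so n is the middle locus and the order is v – n – g.
Crossovers in the n–g interval produce the single-crossover classes v N G and V n g (22 + 23 = 45) plus the double crossovers (14).
RF(n–g) = (45 + 14) / 500 = 59/500 = 0.1180 → 11.8 m.u.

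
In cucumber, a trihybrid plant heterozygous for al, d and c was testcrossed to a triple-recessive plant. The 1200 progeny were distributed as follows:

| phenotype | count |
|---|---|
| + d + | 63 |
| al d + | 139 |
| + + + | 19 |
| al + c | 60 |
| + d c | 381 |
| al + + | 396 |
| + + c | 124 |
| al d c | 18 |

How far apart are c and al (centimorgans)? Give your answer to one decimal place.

13.3 centimorgans

The two most frequent reciprocal classes, + d c and al + +, are the parental types, so the F1 was + d c / al + +.
The two rarest classes, al d c and + + +, are the double crossovers. Comparing them with the parentals, only the al allele has switched, so al is the middle locus and the order is c – al – d.
Crossovers in the c–al interval produce the single-crossover classes + d + and al + c (63 + 60 = 123) plus the double crossovers (37).
RF(c–al) = (123 + 37) / 1200 = 160/1200 = 0.1333 → 13.3 centimorgans.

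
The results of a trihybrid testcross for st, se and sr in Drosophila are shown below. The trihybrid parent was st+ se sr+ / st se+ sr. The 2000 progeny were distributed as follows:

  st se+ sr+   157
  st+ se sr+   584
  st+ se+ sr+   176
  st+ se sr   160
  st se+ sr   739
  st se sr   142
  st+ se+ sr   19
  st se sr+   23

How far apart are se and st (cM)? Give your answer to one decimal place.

The two rarest classes, st se sr+ and st+ se+ sr, are the double crossovers. Comparing them with the parentals, only the st allele has switched, so st is the middle locus and the order is sr – st – se.
Crossovers in the st–se interval produce the single-crossover classes st+ se+ sr+ and st se sr (176 + 142 = 318) plus the double crossovers (42).
RF(st–se) = (318 + 42) / 2000 = 360/2000 = 0.1800 → 18.0 cM.

18.0 cM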